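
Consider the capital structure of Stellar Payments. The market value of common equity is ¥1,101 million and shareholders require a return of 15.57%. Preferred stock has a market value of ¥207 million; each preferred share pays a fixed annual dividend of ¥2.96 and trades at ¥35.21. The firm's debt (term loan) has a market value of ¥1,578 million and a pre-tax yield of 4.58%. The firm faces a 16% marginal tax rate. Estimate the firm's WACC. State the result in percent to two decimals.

8.65%

Cost of preferred: Rp = 2.96 / 35.21 = 8.4067%.
Total capital V = 1101 + 207 + 1578 = 2886.
Equity: weight = 1101/2886 = 0.3815; cost = 15.57%.
Preferred: weight = 207/2886 = 0.0717; cost = 8.4067%.
Term loan: weight = 1578/2886 = 0.5468; after-tax cost = 4.58% × (1 − 16%) = 3.8472%.
WACC = 0.3815 × 15.5700% + 0.0717 × 8.4067% + 0.5468 × 3.8472% = 8.6464%.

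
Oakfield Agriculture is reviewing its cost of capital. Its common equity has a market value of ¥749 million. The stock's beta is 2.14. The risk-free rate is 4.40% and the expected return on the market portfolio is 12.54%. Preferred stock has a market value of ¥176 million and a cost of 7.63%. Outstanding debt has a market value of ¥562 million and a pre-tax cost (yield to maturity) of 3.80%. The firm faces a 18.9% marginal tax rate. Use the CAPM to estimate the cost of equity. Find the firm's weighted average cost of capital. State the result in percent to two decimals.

Market risk premium = 12.54% − 4.4% = 8.14%.
Cost of equity via CAPM: Re = 4.4% + 2.14 × 8.14% = 21.8196%.
Total capital V = 749 + 176 + 562 = 1487.
Equity: weight = 749/1487 = 0.5037; cost = 21.8196%.
Preferred: weight = 176/1487 = 0.1184; cost = 7.63%.
Debt: weight = 562/1487 = 0.3779; after-tax cost = 3.8% × (1 − 18.9%) = 3.0818%.
WACC = 0.5037 × 21.8196% + 0.1184 × 7.6300% + 0.3779 × 3.0818% = 13.0583%.

13.06%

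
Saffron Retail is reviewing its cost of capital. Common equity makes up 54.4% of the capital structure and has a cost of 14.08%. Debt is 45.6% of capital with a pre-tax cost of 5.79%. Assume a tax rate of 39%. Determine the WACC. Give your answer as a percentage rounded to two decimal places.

After-tax cost of debt = 5.79% × (1 − 39%) = 3.5319%.
WACC = 0.544 × 14.0800% + 0.456 × 3.5319% = 9.2701%.

9.27%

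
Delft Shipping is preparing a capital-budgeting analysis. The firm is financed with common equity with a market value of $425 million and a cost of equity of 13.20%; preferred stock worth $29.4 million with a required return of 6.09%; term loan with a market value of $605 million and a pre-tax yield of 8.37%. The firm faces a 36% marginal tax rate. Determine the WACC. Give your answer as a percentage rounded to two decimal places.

8.52%

Total capital V = 425 + 29.4 + 605 = 1059.4.
Equity: weight = 425/1059.4 = 0.4012; cost = 13.2%.
Preferred: weight = 29.4/1059.4 = 0.0278; cost = 6.09%.
Term loan: weight = 605/1059.4 = 0.5711; after-tax cost = 8.37% × (1 − 36%) = 5.3568%.
WACC = 0.4012 × 13.2000% + 0.0278 × 6.0900% + 0.5711 × 5.3568% = 8.5236%.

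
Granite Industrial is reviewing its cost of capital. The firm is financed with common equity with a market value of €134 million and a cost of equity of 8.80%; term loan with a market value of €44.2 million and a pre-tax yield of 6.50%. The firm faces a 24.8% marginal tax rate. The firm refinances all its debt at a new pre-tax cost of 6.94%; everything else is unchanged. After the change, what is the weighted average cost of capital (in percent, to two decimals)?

After the change:
Total capital V = 134 + 44.2 = 178.2.
Equity: weight = 134/178.2 = 0.7520; cost = 8.8%.
Term loan: weight = 44.2/178.2 = 0.2480; after-tax cost = 6.94% × (1 − 24.8%) = 5.2189%.
WACC = 0.7520 × 8.8000% + 0.2480 × 5.2189% = 7.9118%.

7.91%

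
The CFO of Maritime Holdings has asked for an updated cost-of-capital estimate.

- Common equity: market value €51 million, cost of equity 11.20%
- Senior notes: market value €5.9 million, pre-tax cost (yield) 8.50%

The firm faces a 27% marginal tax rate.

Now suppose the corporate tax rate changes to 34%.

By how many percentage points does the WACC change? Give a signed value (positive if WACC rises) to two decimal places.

-0.06 pp

Current WACC:
Total capital V = 51 + 5.9 = 56.9.
Equity: weight = 51/56.9 = 0.8963; cost = 11.2%.
Senior notes: weight = 5.9/56.9 = 0.1037; after-tax cost = 8.5% × (1 − 27%) = 6.2050%.
WACC = 0.8963 × 11.2000% + 0.1037 × 6.2050% = 10.6821%.
After the change:
Total capital V = 51 + 5.9 = 56.9.
Equity: weight = 51/56.9 = 0.8963; cost = 11.2%.
Senior notes: weight = 5.9/56.9 = 0.1037; after-tax cost = 8.5% × (1 − 34%) = 5.6100%.
WACC = 0.8963 × 11.2000% + 0.1037 × 5.6100% = 10.6204%.
Change in WACC = 10.6204% − 10.6821% = -0.0617 pp.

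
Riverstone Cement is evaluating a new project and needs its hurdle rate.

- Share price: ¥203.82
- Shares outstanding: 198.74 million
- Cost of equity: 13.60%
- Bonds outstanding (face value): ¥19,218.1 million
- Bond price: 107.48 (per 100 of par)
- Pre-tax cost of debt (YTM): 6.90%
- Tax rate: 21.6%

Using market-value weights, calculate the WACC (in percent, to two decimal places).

10.83%

Market value of equity E = 203.82 × 198.74m = 40507.1868m. Market value of debt D = 19218.1m × 107.48/100 = 20655.61388m.
Total capital V = 40507.1868 + 20655.61388 = 61162.80068.
Equity: weight = 40507.1868/61162.80068 = 0.6623; cost = 13.6%.
Bonds outstanding: weight = 20655.61388/61162.80068 = 0.3377; after-tax cost = 6.9% × (1 − 21.6%) = 5.4096%.
WACC = 0.6623 × 13.6000% + 0.3377 × 5.4096% = 10.8340%.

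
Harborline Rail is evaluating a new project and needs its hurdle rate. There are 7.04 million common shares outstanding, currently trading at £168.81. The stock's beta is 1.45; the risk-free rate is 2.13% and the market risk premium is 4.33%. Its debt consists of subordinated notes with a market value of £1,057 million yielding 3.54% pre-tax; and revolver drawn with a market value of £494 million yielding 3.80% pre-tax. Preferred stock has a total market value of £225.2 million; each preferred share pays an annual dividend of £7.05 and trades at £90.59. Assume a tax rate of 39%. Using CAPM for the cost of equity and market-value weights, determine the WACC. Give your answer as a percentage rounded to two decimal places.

Cost of equity via CAPM: Re = 2.13% + 1.45 × 4.33% = 8.4085%.
Cost of preferred: Rp = 7.05 / 90.59 = 7.7823%.
Market value of equity E = 168.81 × 7.04m = 1188.4224m.
Total capital V = 1188.4224 + 225.2 + 1057 + 494 = 2964.6224.
Equity: weight = 1188.4224/2964.6224 = 0.4009; cost = 8.4085%.
Preferred: weight = 225.2/2964.6224 = 0.0760; cost = 7.7823%.
Subordinated notes: weight = 1057/2964.6224 = 0.3565; after-tax cost = 3.54% × (1 − 39%) = 2.1594%.
Revolver drawn: weight = 494/2964.6224 = 0.1666; after-tax cost = 3.8% × (1 − 39%) = 2.3180%.
WACC = 0.4009 × 8.4085% + 0.0760 × 7.7823% + 0.3565 × 2.1594% + 0.1666 × 2.3180% = 5.1180%.

5.12%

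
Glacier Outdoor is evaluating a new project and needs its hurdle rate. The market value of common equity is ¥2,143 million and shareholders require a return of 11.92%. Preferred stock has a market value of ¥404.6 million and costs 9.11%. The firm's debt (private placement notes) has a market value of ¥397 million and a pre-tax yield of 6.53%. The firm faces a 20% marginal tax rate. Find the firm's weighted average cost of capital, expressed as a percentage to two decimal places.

10.63%

Total capital V = 2143 + 404.6 + 397 = 2944.6.
Equity: weight = 2143/2944.6 = 0.7278; cost = 11.92%.
Preferred: weight = 404.6/2944.6 = 0.1374; cost = 9.11%.
Private placement notes: weight = 397/2944.6 = 0.1348; after-tax cost = 6.53% × (1 − 20%) = 5.2240%.
WACC = 0.7278 × 11.9200% + 0.1374 × 9.1100% + 0.1348 × 5.2240% = 10.6311%.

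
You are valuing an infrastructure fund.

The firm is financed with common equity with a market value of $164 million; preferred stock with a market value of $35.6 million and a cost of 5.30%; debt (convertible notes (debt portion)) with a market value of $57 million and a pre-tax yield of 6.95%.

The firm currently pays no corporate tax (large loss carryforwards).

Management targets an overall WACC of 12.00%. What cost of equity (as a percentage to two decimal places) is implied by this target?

Total capital V = 164 + 35.6 + 57 = 256.6.
Equity weight = 164/256.6 = 0.6391.
Preferred weight = 35.6/256.6 = 0.1387.
Convertible notes (debt portion) weight = 57/256.6 = 0.2221.
Debt contribution = 0.2221 × 6.95% × (1 − 0%) = 1.5438%.
Preferred contribution = 0.1387 × 5.3% = 0.7353%.
Required equity contribution = 12.0% − 2.2792% = 9.7208%.
Re = 9.7208% / 0.6391 = 15.2096%.

15.21%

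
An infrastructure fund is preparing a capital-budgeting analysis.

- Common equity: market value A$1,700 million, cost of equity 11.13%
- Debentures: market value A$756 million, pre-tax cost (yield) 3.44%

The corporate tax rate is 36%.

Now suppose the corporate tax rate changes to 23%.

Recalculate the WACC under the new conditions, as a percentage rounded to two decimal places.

After the change:
Total capital V = 1700 + 756 = 2456.
Equity: weight = 1700/2456 = 0.6922; cost = 11.13%.
Debentures: weight = 756/2456 = 0.3078; after-tax cost = 3.44% × (1 − 23%) = 2.6488%.
WACC = 0.6922 × 11.1300% + 0.3078 × 2.6488% = 8.5193%.

8.52%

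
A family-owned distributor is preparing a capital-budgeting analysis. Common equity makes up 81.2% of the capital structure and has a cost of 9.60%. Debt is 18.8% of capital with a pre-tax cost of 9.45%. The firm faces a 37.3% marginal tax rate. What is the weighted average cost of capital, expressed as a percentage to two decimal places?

8.91%

After-tax cost of debt = 9.45% × (1 − 37.3%) = 5.9251%.
WACC = 0.812 × 9.6000% + 0.188 × 5.9251% = 8.9091%.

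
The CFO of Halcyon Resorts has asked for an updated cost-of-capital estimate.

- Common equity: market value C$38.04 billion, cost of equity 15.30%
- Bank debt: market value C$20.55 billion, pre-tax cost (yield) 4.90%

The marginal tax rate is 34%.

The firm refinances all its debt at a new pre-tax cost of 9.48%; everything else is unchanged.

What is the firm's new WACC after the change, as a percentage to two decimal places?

After the change:
Total capital V = 38.04 + 20.55 = 58.59.
Equity: weight = 38.04/58.59 = 0.6493; cost = 15.3%.
Bank debt: weight = 20.55/58.59 = 0.3507; after-tax cost = 9.48% × (1 − 34%) = 6.2568%.
WACC = 0.6493 × 15.3000% + 0.3507 × 6.2568% = 12.1282%.

12.13%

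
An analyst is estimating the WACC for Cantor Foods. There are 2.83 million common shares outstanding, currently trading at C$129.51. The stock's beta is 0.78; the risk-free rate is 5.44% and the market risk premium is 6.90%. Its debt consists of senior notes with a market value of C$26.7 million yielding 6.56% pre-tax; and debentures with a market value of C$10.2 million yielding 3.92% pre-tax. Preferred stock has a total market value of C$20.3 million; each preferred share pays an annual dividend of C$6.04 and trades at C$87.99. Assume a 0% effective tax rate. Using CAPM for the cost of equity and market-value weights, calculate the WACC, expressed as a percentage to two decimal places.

10.20%

Cost of equity via CAPM: Re = 5.44% + 0.78 × 6.9% = 10.8220%.
Cost of preferred: Rp = 6.04 / 87.99 = 6.8644%.
Market value of equity E = 129.51 × 2.83m = 366.5133m.
Total capital V = 366.5133 + 20.3 + 26.7 + 10.2 = 423.7133.
Equity: weight = 366.5133/423.7133 = 0.8650; cost = 10.822%.
Preferred: weight = 20.3/423.7133 = 0.0479; cost = 6.8644%.
Senior notes: weight = 26.7/423.7133 = 0.0630; after-tax cost = 6.56% × (1 − 0%) = 6.5600%.
Debentures: weight = 10.2/423.7133 = 0.0241; after-tax cost = 3.92% × (1 − 0%) = 3.9200%.
WACC = 0.8650 × 10.8220% + 0.0479 × 6.8644% + 0.0630 × 6.5600% + 0.0241 × 3.9200% = 10.1977%.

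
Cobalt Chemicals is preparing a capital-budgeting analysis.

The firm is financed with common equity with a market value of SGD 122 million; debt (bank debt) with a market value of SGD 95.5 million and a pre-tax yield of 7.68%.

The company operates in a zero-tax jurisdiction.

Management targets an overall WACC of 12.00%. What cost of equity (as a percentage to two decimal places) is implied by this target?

15.38%

Total capital V = 122 + 95.5 = 217.5.
Equity weight = 122/217.5 = 0.5609.
Bank debt weight = 95.5/217.5 = 0.4391.
Debt contribution = 0.4391 × 7.68% × (1 − 0%) = 3.3721%.
Required equity contribution = 12.0% − 3.3721% = 8.6279%.
Re = 8.6279% / 0.5609 = 15.3816%.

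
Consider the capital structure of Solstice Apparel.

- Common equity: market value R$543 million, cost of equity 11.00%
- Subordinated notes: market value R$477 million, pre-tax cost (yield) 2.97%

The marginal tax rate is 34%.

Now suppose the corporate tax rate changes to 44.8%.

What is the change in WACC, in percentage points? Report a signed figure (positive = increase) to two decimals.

-0.15 pp

Current WACC:
Total capital V = 543 + 477 = 1020.
Equity: weight = 543/1020 = 0.5324; cost = 11%.
Subordinated notes: weight = 477/1020 = 0.4676; after-tax cost = 2.97% × (1 − 34%) = 1.9602%.
WACC = 0.5324 × 11.0000% + 0.4676 × 1.9602% = 6.7726%.
After the change:
Total capital V = 543 + 477 = 1020.
Equity: weight = 543/1020 = 0.5324; cost = 11%.
Subordinated notes: weight = 477/1020 = 0.4676; after-tax cost = 2.97% × (1 − 44.8%) = 1.6394%.
WACC = 0.5324 × 11.0000% + 0.4676 × 1.6394% = 6.6226%.
Change in WACC = 6.6226% − 6.7726% = -0.1500 pp.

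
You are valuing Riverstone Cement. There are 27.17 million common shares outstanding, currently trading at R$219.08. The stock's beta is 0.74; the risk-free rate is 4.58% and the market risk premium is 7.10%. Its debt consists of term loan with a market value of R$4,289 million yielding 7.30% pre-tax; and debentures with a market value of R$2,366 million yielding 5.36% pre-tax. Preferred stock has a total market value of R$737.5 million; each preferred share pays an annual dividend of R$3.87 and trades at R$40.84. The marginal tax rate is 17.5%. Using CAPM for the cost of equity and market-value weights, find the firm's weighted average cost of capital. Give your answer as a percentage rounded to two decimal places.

Cost of equity via CAPM: Re = 4.58% + 0.74 × 7.1% = 9.8340%.
Cost of preferred: Rp = 3.87 / 40.84 = 9.4760%.
Market value of equity E = 219.08 × 27.17m = 5952.4036m.
Total capital V = 5952.4036 + 737.5 + 4289 + 2366 = 13344.9036.
Equity: weight = 5952.4036/13344.9036 = 0.4460; cost = 9.834%.
Preferred: weight = 737.5/13344.9036 = 0.0553; cost = 9.476%.
Term loan: weight = 4289/13344.9036 = 0.3214; after-tax cost = 7.3% × (1 − 17.5%) = 6.0225%.
Debentures: weight = 2366/13344.9036 = 0.1773; after-tax cost = 5.36% × (1 − 17.5%) = 4.4220%.
WACC = 0.4460 × 9.8340% + 0.0553 × 9.4760% + 0.3214 × 6.0225% + 0.1773 × 4.4220% = 7.6297%.

7.63%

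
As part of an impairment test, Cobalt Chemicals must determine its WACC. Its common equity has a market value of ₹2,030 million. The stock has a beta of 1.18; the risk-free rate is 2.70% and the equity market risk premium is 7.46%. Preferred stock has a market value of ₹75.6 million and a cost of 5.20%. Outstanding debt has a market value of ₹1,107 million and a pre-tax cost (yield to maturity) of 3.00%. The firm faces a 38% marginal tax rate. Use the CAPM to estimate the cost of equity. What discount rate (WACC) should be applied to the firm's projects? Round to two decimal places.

8.03%

Cost of equity via CAPM: Re = 2.7% + 1.18 × 7.46% = 11.5028%.
Total capital V = 2030 + 75.6 + 1107 = 3212.6.
Equity: weight = 2030/3212.6 = 0.6319; cost = 11.5028%.
Preferred: weight = 75.6/3212.6 = 0.0235; cost = 5.2%.
Debt: weight = 1107/3212.6 = 0.3446; after-tax cost = 3% × (1 − 38%) = 1.8600%.
WACC = 0.6319 × 11.5028% + 0.0235 × 5.2000% + 0.3446 × 1.8600% = 8.0318%.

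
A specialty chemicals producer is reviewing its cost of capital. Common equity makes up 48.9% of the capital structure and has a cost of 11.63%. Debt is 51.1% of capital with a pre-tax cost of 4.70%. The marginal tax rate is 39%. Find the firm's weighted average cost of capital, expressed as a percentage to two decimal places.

7.15%

After-tax cost of debt = 4.7% × (1 − 39%) = 2.8670%.
WACC = 0.489 × 11.6300% + 0.511 × 2.8670% = 7.1521%.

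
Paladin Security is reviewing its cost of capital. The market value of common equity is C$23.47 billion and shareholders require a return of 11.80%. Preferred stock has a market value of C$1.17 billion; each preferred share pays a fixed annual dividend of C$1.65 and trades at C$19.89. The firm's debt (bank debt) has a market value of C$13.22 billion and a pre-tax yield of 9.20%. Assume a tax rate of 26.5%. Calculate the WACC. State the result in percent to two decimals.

9.93%

Cost of preferred: Rp = 1.65 / 19.89 = 8.2956%.
Total capital V = 23.47 + 1.17 + 13.22 = 37.86.
Equity: weight = 23.47/37.86 = 0.6199; cost = 11.8%.
Preferred: weight = 1.17/37.86 = 0.0309; cost = 8.2956%.
Bank debt: weight = 13.22/37.86 = 0.3492; after-tax cost = 9.2% × (1 − 26.5%) = 6.7620%.
WACC = 0.6199 × 11.8000% + 0.0309 × 8.2956% + 0.3492 × 6.7620% = 9.9325%.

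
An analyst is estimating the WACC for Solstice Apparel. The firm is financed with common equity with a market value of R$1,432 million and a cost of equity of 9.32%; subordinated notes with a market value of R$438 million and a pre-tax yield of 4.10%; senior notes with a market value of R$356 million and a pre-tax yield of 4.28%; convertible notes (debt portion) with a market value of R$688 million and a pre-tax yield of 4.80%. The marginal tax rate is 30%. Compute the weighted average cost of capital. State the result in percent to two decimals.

Total capital V = 1432 + 438 + 356 + 688 = 2914.
Equity: weight = 1432/2914 = 0.4914; cost = 9.32%.
Subordinated notes: weight = 438/2914 = 0.1503; after-tax cost = 4.1% × (1 − 30%) = 2.8700%.
Senior notes: weight = 356/2914 = 0.1222; after-tax cost = 4.28% × (1 − 30%) = 2.9960%.
Convertible notes (debt portion): weight = 688/2914 = 0.2361; after-tax cost = 4.8% × (1 − 30%) = 3.3600%.
WACC = 0.4914 × 9.3200% + 0.1503 × 2.8700% + 0.1222 × 2.9960% + 0.2361 × 3.3600% = 6.1707%.

6.17%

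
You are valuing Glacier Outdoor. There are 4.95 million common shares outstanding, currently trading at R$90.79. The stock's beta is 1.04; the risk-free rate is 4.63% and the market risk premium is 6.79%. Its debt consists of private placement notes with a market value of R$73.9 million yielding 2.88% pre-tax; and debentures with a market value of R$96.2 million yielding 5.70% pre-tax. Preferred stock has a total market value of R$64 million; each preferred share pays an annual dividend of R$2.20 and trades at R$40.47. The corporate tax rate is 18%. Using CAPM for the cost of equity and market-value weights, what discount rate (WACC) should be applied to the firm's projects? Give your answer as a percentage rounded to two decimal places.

Cost of equity via CAPM: Re = 4.63% + 1.04 × 6.79% = 11.6916%.
Cost of preferred: Rp = 2.2 / 40.47 = 5.4361%.
Market value of equity E = 90.79 × 4.95m = 449.4105m.
Total capital V = 449.4105 + 64 + 73.9 + 96.2 = 683.5105.
Equity: weight = 449.4105/683.5105 = 0.6575; cost = 11.6916%.
Preferred: weight = 64/683.5105 = 0.0936; cost = 5.4361%.
Private placement notes: weight = 73.9/683.5105 = 0.1081; after-tax cost = 2.88% × (1 − 18%) = 2.3616%.
Debentures: weight = 96.2/683.5105 = 0.1407; after-tax cost = 5.7% × (1 − 18%) = 4.6740%.
WACC = 0.6575 × 11.6916% + 0.0936 × 5.4361% + 0.1081 × 2.3616% + 0.1407 × 4.6740% = 9.1094%.

9.11%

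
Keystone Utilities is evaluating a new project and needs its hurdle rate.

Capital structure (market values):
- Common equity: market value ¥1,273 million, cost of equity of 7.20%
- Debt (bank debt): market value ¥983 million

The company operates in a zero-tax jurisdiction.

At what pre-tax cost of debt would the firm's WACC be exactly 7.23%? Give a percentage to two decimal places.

Total capital V = 1273 + 983 = 2256.
Equity weight = 1273/2256 = 0.5643.
Bank debt weight = 983/2256 = 0.4357.
Equity contribution = 0.5643 × 7.2% = 4.0628%.
Remaining for debt = 7.23% − 4.0628% = 3.1672%.
Rd × (1 − 0%) × 0.4357 = 3.1672%  ⇒  Rd = 7.2689%.

7.27%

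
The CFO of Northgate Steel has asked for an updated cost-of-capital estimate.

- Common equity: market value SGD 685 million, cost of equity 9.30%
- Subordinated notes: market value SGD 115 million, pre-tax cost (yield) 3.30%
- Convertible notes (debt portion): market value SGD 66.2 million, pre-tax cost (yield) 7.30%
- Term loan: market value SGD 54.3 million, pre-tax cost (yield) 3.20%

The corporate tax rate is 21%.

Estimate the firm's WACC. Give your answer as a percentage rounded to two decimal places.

Total capital V = 685 + 115 + 66.2 + 54.3 = 920.5.
Equity: weight = 685/920.5 = 0.7442; cost = 9.3%.
Subordinated notes: weight = 115/920.5 = 0.1249; after-tax cost = 3.3% × (1 − 21%) = 2.6070%.
Convertible notes (debt portion): weight = 66.2/920.5 = 0.0719; after-tax cost = 7.3% × (1 − 21%) = 5.7670%.
Term loan: weight = 54.3/920.5 = 0.0590; after-tax cost = 3.2% × (1 − 21%) = 2.5280%.
WACC = 0.7442 × 9.3000% + 0.1249 × 2.6070% + 0.0719 × 5.7670% + 0.0590 × 2.5280% = 7.8103%.

7.81%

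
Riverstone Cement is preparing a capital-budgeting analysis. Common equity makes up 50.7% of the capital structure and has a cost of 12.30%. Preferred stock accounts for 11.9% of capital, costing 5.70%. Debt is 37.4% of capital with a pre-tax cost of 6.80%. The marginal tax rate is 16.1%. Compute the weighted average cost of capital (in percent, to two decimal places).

9.05%

After-tax cost of debt = 6.8% × (1 − 16.1%) = 5.7052%.
WACC = 0.507 × 12.3000% + 0.119 × 5.7000% + 0.374 × 5.7052% = 9.0481%.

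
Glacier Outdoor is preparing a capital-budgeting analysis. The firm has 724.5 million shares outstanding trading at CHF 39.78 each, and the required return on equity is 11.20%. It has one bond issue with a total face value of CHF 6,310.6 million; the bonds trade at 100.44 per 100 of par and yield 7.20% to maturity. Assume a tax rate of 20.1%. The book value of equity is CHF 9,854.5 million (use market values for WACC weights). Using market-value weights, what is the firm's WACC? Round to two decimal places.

Market value of equity E = 39.78 × 724.5m = 28820.61m. Market value of debt D = 6310.6m × 100.44/100 = 6338.36664m.
Total capital V = 28820.61 + 6338.36664 = 35158.97664.
Equity: weight = 28820.61/35158.97664 = 0.8197; cost = 11.2%.
Bonds outstanding: weight = 6338.36664/35158.97664 = 0.1803; after-tax cost = 7.2% × (1 − 20.1%) = 5.7528%.
WACC = 0.8197 × 11.2000% + 0.1803 × 5.7528% = 10.2180%.

10.22%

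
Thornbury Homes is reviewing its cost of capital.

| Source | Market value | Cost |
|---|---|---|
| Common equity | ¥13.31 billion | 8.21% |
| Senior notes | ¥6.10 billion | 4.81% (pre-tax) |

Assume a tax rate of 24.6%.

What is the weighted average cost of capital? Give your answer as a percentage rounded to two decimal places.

6.77%

Total capital V = 13.31 + 6.1 = 19.41.
Equity: weight = 13.31/19.41 = 0.6857; cost = 8.21%.
Senior notes: weight = 6.1/19.41 = 0.3143; after-tax cost = 4.81% × (1 − 24.6%) = 3.6267%.
WACC = 0.6857 × 8.2100% + 0.3143 × 3.6267% = 6.7696%.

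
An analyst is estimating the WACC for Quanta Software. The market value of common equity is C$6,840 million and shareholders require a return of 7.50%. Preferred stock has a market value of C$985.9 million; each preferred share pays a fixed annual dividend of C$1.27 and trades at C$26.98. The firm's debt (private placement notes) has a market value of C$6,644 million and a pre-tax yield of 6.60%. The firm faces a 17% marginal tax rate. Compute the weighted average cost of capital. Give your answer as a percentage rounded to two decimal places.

Cost of preferred: Rp = 1.27 / 26.98 = 4.7072%.
Total capital V = 6840 + 985.9 + 6644 = 14469.9.
Equity: weight = 6840/14469.9 = 0.4727; cost = 7.5%.
Preferred: weight = 985.9/14469.9 = 0.0681; cost = 4.7072%.
Private placement notes: weight = 6644/14469.9 = 0.4592; after-tax cost = 6.6% × (1 − 17%) = 5.4780%.
WACC = 0.4727 × 7.5000% + 0.0681 × 4.7072% + 0.4592 × 5.4780% = 6.3813%.

6.38%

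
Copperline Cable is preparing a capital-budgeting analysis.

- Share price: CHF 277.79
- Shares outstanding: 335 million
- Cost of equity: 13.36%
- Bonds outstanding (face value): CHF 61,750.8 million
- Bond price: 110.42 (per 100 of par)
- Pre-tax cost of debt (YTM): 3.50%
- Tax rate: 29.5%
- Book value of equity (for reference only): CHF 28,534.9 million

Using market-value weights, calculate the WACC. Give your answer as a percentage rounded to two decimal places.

Market value of equity E = 277.79 × 335m = 93059.65m. Market value of debt D = 61750.8m × 110.42/100 = 68185.23336m.
Total capital V = 93059.65 + 68185.23336 = 161244.88336.
Equity: weight = 93059.65/161244.88336 = 0.5771; cost = 13.36%.
Bonds outstanding: weight = 68185.23336/161244.88336 = 0.4229; after-tax cost = 3.5% × (1 − 29.5%) = 2.4675%.
WACC = 0.5771 × 13.3600% + 0.4229 × 2.4675% = 8.7539%.

8.75%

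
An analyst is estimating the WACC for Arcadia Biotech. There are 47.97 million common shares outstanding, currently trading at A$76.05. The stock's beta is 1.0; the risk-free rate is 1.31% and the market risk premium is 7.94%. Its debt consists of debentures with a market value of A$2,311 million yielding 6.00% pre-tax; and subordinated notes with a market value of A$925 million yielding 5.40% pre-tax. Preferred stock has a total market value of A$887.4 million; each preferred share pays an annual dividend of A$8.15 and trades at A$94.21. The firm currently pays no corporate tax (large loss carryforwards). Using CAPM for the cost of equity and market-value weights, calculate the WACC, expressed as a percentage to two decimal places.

Cost of equity via CAPM: Re = 1.31% + 1.0 × 7.94% = 9.2500%.
Cost of preferred: Rp = 8.15 / 94.21 = 8.6509%.
Market value of equity E = 76.05 × 47.97m = 3648.1185m.
Total capital V = 3648.1185 + 887.4 + 2311 + 925 = 7771.5185.
Equity: weight = 3648.1185/7771.5185 = 0.4694; cost = 9.25%.
Preferred: weight = 887.4/7771.5185 = 0.1142; cost = 8.6509%.
Debentures: weight = 2311/7771.5185 = 0.2974; after-tax cost = 6% × (1 − 0%) = 6.0000%.
Subordinated notes: weight = 925/7771.5185 = 0.1190; after-tax cost = 5.4% × (1 − 0%) = 5.4000%.
WACC = 0.4694 × 9.2500% + 0.1142 × 8.6509% + 0.2974 × 6.0000% + 0.1190 × 5.4000% = 7.7569%.

7.76%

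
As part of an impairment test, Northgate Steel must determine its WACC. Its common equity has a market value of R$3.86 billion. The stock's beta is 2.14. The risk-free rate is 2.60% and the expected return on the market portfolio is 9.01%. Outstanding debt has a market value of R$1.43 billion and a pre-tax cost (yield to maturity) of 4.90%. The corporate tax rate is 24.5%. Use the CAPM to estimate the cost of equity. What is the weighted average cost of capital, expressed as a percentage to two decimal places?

12.91%

Market risk premium = 9.01% − 2.6% = 6.41%.
Cost of equity via CAPM: Re = 2.6% + 2.14 × 6.41% = 16.3174%.
Total capital V = 3.86 + 1.43 = 5.29.
Equity: weight = 3.86/5.29 = 0.7297; cost = 16.3174%.
Debt: weight = 1.43/5.29 = 0.2703; after-tax cost = 4.9% × (1 − 24.5%) = 3.6995%.
WACC = 0.7297 × 16.3174% + 0.2703 × 3.6995% = 12.9065%.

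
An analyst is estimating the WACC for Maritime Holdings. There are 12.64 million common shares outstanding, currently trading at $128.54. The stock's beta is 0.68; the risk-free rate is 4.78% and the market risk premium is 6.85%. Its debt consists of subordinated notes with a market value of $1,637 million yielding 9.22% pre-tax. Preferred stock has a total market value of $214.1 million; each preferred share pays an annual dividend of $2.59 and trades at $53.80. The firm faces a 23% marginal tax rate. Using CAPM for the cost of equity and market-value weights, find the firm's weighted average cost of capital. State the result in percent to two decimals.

Cost of equity via CAPM: Re = 4.78% + 0.68 × 6.85% = 9.4380%.
Cost of preferred: Rp = 2.59 / 53.8 = 4.8141%.
Market value of equity E = 128.54 × 12.64m = 1624.7456m.
Total capital V = 1624.7456 + 214.1 + 1637 = 3475.8456.
Equity: weight = 1624.7456/3475.8456 = 0.4674; cost = 9.438%.
Preferred: weight = 214.1/3475.8456 = 0.0616; cost = 4.8141%.
Subordinated notes: weight = 1637/3475.8456 = 0.4710; after-tax cost = 9.22% × (1 − 23%) = 7.0994%.
WACC = 0.4674 × 9.4380% + 0.0616 × 4.8141% + 0.4710 × 7.0994% = 8.0518%.

8.05%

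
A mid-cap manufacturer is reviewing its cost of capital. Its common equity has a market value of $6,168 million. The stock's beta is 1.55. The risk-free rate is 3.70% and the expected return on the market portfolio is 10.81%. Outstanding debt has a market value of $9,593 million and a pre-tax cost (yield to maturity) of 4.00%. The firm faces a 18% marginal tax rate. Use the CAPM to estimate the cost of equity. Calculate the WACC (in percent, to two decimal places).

Market risk premium = 10.81% − 3.7% = 7.11%.
Cost of equity via CAPM: Re = 3.7% + 1.55 × 7.11% = 14.7205%.
Total capital V = 6168 + 9593 = 15761.
Equity: weight = 6168/15761 = 0.3913; cost = 14.7205%.
Debt: weight = 9593/15761 = 0.6087; after-tax cost = 4% × (1 − 18%) = 3.2800%.
WACC = 0.3913 × 14.7205% + 0.6087 × 3.2800% = 7.7572%.

7.76%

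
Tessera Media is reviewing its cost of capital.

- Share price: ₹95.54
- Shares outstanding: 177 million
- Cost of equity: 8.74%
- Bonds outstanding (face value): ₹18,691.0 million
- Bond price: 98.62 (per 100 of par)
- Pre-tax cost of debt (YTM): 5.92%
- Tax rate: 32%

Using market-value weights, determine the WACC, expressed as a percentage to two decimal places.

Market value of equity E = 95.54 × 177m = 16910.58m. Market value of debt D = 18691m × 98.62/100 = 18433.0642m.
Total capital V = 16910.58 + 18433.0642 = 35343.6442.
Equity: weight = 16910.58/35343.6442 = 0.4785; cost = 8.74%.
Bonds outstanding: weight = 18433.0642/35343.6442 = 0.5215; after-tax cost = 5.92% × (1 − 32%) = 4.0256%.
WACC = 0.4785 × 8.7400% + 0.5215 × 4.0256% = 6.2813%.

6.28%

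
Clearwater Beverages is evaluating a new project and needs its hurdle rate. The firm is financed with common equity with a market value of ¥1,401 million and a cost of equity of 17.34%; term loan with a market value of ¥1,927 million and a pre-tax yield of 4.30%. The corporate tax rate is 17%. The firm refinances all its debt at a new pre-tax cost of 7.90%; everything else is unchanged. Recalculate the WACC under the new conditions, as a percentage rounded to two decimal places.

After the change:
Total capital V = 1401 + 1927 = 3328.
Equity: weight = 1401/3328 = 0.4210; cost = 17.34%.
Term loan: weight = 1927/3328 = 0.5790; after-tax cost = 7.9% × (1 − 17%) = 6.5570%.
WACC = 0.4210 × 17.3400% + 0.5790 × 6.5570% = 11.0964%.

11.10%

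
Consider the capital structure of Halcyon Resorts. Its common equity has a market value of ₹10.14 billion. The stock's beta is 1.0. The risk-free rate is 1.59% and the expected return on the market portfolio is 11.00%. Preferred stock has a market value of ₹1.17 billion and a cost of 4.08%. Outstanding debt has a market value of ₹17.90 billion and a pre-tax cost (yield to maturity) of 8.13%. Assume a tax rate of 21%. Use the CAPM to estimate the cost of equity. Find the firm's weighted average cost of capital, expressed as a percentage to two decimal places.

7.92%

Market risk premium = 11.0% − 1.59% = 9.41%.
Cost of equity via CAPM: Re = 1.59% + 1.0 × 9.41% = 11.0000%.
Total capital V = 10.14 + 1.17 + 17.9 = 29.21.
Equity: weight = 10.14/29.21 = 0.3471; cost = 11%.
Preferred: weight = 1.17/29.21 = 0.0401; cost = 4.08%.
Debt: weight = 17.9/29.21 = 0.6128; after-tax cost = 8.13% × (1 − 21%) = 6.4227%.
WACC = 0.3471 × 11.0000% + 0.0401 × 4.0800% + 0.6128 × 6.4227% = 7.9178%.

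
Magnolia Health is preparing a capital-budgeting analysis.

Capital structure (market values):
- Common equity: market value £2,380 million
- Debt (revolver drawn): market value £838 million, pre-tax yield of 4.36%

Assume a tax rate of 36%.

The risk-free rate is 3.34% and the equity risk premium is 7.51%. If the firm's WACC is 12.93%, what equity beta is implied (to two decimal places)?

1.75

Total capital V = 2380 + 838 = 3218.
Equity weight = 2380/3218 = 0.7396.
Revolver drawn weight = 838/3218 = 0.2604.
Debt contribution = 0.2604 × 4.36% × (1 − 36%) = 0.7266%.
Required equity contribution = 12.93% − 0.7266% = 12.2034%  ⇒  Re = 16.5002%.
CAPM: 16.5002% = 3.34% + β × 7.51%  ⇒  β = 1.7524.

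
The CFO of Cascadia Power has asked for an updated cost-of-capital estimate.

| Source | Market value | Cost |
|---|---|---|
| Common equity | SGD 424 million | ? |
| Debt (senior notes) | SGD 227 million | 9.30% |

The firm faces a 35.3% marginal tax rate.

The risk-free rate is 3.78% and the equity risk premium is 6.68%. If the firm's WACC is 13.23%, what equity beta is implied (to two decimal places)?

1.99

Total capital V = 424 + 227 = 651.
Equity weight = 424/651 = 0.6513.
Senior notes weight = 227/651 = 0.3487.
Debt contribution = 0.3487 × 9.3% × (1 − 35.3%) = 2.0981%.
Required equity contribution = 13.23% − 2.0981% = 11.1319%  ⇒  Re = 17.0916%.
CAPM: 17.0916% = 3.78% + β × 6.68%  ⇒  β = 1.9928.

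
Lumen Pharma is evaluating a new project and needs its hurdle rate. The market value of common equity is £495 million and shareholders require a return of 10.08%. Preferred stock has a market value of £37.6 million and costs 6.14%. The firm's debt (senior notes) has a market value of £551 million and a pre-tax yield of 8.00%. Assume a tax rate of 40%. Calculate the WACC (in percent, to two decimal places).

Total capital V = 495 + 37.6 + 551 = 1083.6.
Equity: weight = 495/1083.6 = 0.4568; cost = 10.08%.
Preferred: weight = 37.6/1083.6 = 0.0347; cost = 6.14%.
Senior notes: weight = 551/1083.6 = 0.5085; after-tax cost = 8% × (1 − 40%) = 4.8000%.
WACC = 0.4568 × 10.0800% + 0.0347 × 6.1400% + 0.5085 × 4.8000% = 7.2585%.

7.26%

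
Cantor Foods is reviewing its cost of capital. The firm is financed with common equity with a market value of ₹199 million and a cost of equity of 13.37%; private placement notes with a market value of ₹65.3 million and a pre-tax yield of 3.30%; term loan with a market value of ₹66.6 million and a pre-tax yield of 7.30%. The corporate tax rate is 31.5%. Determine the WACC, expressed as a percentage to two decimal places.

9.49%

Total capital V = 199 + 65.3 + 66.6 = 330.9.
Equity: weight = 199/330.9 = 0.6014; cost = 13.37%.
Private placement notes: weight = 65.3/330.9 = 0.1973; after-tax cost = 3.3% × (1 − 31.5%) = 2.2605%.
Term loan: weight = 66.6/330.9 = 0.2013; after-tax cost = 7.3% × (1 − 31.5%) = 5.0005%.
WACC = 0.6014 × 13.3700% + 0.1973 × 2.2605% + 0.2013 × 5.0005% = 9.4931%.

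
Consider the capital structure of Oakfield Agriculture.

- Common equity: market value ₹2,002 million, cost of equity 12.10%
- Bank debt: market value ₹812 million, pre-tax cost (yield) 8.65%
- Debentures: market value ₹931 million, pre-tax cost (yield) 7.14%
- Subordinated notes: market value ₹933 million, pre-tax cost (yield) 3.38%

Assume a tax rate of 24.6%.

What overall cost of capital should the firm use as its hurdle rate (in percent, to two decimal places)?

7.89%

Total capital V = 2002 + 812 + 931 + 933 = 4678.
Equity: weight = 2002/4678 = 0.4280; cost = 12.1%.
Bank debt: weight = 812/4678 = 0.1736; after-tax cost = 8.65% × (1 − 24.6%) = 6.5221%.
Debentures: weight = 931/4678 = 0.1990; after-tax cost = 7.14% × (1 − 24.6%) = 5.3836%.
Subordinated notes: weight = 933/4678 = 0.1994; after-tax cost = 3.38% × (1 − 24.6%) = 2.5485%.
WACC = 0.4280 × 12.1000% + 0.1736 × 6.5221% + 0.1990 × 5.3836% + 0.1994 × 2.5485% = 7.8901%.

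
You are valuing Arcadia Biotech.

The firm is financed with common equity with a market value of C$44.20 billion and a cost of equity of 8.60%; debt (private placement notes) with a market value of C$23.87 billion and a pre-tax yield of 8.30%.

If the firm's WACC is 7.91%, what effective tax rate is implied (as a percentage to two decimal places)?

Total capital V = 44.2 + 23.87 = 68.07.
Equity weight = 44.2/68.07 = 0.6493.
Private placement notes weight = 23.87/68.07 = 0.3507.
Equity contribution = 0.6493 × 8.6% = 5.5843%.
Debt contribution must be 7.91% − 5.5843% = 2.3257%.
0.3507 × 8.3% × (1 − T) = 2.3257%  ⇒  (1 − T) = 0.7991.
T = 20.0924%.

20.09%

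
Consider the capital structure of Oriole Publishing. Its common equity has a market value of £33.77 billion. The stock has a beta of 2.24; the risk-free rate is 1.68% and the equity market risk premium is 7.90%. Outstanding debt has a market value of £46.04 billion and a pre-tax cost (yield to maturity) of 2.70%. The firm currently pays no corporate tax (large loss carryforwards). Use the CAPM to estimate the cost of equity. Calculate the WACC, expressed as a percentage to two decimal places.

9.76%

Cost of equity via CAPM: Re = 1.68% + 2.24 × 7.9% = 19.3760%.
Total capital V = 33.77 + 46.04 = 79.81.
Equity: weight = 33.77/79.81 = 0.4231; cost = 19.376%.
Debt: weight = 46.04/79.81 = 0.5769; after-tax cost = 2.7% × (1 − 0%) = 2.7000%.
WACC = 0.4231 × 19.3760% + 0.5769 × 2.7000% = 9.7561%.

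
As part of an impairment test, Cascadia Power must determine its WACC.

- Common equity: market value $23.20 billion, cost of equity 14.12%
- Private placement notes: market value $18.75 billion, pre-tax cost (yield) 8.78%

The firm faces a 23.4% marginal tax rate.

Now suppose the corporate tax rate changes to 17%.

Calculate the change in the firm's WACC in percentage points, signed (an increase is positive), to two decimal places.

+0.25 pp

Current WACC:
Total capital V = 23.2 + 18.75 = 41.95.
Equity: weight = 23.2/41.95 = 0.5530; cost = 14.12%.
Private placement notes: weight = 18.75/41.95 = 0.4470; after-tax cost = 8.78% × (1 − 23.4%) = 6.7255%.
WACC = 0.5530 × 14.1200% + 0.4470 × 6.7255% = 10.8149%.
After the change:
Total capital V = 23.2 + 18.75 = 41.95.
Equity: weight = 23.2/41.95 = 0.5530; cost = 14.12%.
Private placement notes: weight = 18.75/41.95 = 0.4470; after-tax cost = 8.78% × (1 − 17%) = 7.2874%.
WACC = 0.5530 × 14.1200% + 0.4470 × 7.2874% = 11.0661%.
Change in WACC = 11.0661% − 10.8149% = 0.2512 pp.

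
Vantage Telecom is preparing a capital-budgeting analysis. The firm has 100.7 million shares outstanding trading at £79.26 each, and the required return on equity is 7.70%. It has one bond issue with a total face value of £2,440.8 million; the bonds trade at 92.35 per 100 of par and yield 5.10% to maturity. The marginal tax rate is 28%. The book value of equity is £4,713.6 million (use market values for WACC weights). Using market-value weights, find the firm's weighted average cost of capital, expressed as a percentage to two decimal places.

Market value of equity E = 79.26 × 100.7m = 7981.482m. Market value of debt D = 2440.8m × 92.35/100 = 2254.0788m.
Total capital V = 7981.482 + 2254.0788 = 10235.5608.
Equity: weight = 7981.482/10235.5608 = 0.7798; cost = 7.7%.
Bonds outstanding: weight = 2254.0788/10235.5608 = 0.2202; after-tax cost = 5.1% × (1 − 28%) = 3.6720%.
WACC = 0.7798 × 7.7000% + 0.2202 × 3.6720% = 6.8130%.

6.81%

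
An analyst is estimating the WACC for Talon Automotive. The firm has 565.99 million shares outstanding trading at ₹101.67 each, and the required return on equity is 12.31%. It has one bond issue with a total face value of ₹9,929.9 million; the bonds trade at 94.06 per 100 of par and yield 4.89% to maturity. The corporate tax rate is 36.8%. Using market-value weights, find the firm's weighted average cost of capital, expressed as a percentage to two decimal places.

Market value of equity E = 101.67 × 565.99m = 57544.2033m. Market value of debt D = 9929.9m × 94.06/100 = 9340.06394m.
Total capital V = 57544.2033 + 9340.06394 = 66884.26724.
Equity: weight = 57544.2033/66884.26724 = 0.8604; cost = 12.31%.
Bonds outstanding: weight = 9340.06394/66884.26724 = 0.1396; after-tax cost = 4.89% × (1 − 36.8%) = 3.0905%.
WACC = 0.8604 × 12.3100% + 0.1396 × 3.0905% = 11.0225%.

11.02%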